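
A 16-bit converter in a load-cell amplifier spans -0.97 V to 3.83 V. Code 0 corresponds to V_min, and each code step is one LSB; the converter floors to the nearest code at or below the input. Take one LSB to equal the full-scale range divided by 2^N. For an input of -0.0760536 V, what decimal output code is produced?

12205

Range = 3.83 − (-0.97) = 4.8 V. LSB = 4.8 V / 2^16 ≈ 73.24 µV.
V_in − V_min = -0.0760536 − (-0.97) = 0.8939464 V.
Divide by LSB: 0.8939464 × 65536/4.8 = 12205.3482.
Truncating gives code 12205.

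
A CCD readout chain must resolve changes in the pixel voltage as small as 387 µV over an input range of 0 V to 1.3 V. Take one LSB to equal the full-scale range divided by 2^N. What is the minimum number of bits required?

12 bits

Range is 1.3 V.
Required number of levels: 1.3/387 µV = 3359.2; smallest N with 2^N ≥ that is 12.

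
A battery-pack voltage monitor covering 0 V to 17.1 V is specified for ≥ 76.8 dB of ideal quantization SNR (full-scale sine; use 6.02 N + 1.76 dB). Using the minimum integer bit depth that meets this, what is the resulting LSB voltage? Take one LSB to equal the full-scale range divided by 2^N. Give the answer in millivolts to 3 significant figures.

2.09 mV

Span = 17.1 V.
N ≥ (76.8 − 1.76)/6.02 = 12.465 → N_min = 13.
LSB = 17.1 V ÷ 2^13 = 17.1/8192 V = 2.09 mV.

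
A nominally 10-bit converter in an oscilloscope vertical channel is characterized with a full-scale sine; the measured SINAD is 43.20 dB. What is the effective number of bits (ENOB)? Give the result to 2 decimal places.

Inverting SNR = 6.02 N + 1.76: N_eff = (43.20 − 1.76)/6.02 = 6.8837.

6.88 bits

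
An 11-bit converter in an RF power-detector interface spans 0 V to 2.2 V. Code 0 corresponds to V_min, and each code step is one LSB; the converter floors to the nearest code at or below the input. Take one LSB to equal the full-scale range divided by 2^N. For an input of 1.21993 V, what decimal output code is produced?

1135

Span = 2.2 V. LSB = 2.2 V / 2^11 ≈ 1.074 mV.
code = ⌊(V_in − V_min)/LSB⌋ = ⌊(V_in − V_min) × 2^11 / range⌋
     = ⌊(1.21993 − (0)) × 2048 / 2.2⌋ = ⌊1.21993 × 2048/2.2⌋
     = ⌊1135.644⌋ = 1135.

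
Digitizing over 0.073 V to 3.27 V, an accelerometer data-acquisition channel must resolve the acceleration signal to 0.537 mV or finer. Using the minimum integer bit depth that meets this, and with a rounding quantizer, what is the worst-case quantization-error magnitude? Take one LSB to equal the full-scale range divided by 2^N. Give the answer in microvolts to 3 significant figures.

195 µV

Full-scale range = 3.27 V − (0.073 V) = 3.197 V.
Required number of levels: 3.197/0.537 mV = 5953.4; smallest N with 2^N ≥ that is 13.
One LSB is 3.197 V / 8192 = 390.26 µV.
Max error for round-to-nearest is LSB/2 = 195 µV.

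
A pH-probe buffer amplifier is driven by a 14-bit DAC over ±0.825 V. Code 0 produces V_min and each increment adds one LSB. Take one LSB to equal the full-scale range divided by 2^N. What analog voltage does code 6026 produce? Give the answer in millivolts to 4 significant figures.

-218.1 mV

The full-scale span is 0.825 − (-0.825) = 1.65 V. LSB = 1.65 V / 2^14.
V_out = V_min + code × LSB = -0.825 V + 6026 × 1.65 V / 16384
      = -0.825 V + 0.606866 V = -0.218134 V.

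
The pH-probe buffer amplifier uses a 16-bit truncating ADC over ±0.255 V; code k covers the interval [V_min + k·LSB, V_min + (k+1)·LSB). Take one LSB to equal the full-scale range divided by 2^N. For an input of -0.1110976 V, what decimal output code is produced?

Range = 0.255 − (-0.255) = 0.51 V. LSB = 0.51 V / 2^16 ≈ 7.782 µV.
(V_in − V_min) × 2^16/range = (-0.1110976 − (-0.255)) × 65536/0.51 = 18491.741.
Floor → code = 18491.

18491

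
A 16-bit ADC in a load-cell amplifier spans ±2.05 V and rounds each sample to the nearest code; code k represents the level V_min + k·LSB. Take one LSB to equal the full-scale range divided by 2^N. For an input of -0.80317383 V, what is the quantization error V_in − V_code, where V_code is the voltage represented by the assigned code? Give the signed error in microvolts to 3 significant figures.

−15.3 µV

Span: 2.05 V − (-2.05 V) = 4.1 V. LSB = 4.1 V / 2^16 ≈ 62.56 µV.
Position in LSBs: (-0.80317383 − (-2.05)) × 65536/4.1 = 19929.7561; rounding gives k = 19930.
Reconstructed level: -2.05 + 19930 × 4.1/65536 V = -0.80315856934 V.
e = -0.80317383 − (-0.80315856934) = −15.3 µV.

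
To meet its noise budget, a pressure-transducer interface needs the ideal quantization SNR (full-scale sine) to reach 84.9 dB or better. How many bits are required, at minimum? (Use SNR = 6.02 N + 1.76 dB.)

14 bits

Solving 6.02 N ≥ 84.9 − 1.76: N ≥ 13.811. Round up → N = 14.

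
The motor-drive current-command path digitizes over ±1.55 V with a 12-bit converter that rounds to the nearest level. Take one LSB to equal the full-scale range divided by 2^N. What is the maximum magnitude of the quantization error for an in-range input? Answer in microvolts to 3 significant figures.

378 µV

Full-scale range = 1.55 V − (-1.55 V) = 3.1 V.
Step size = 3.1/4096 V = 0.75684 mV.
A rounding quantizer has |error| ≤ LSB/2 = 378 µV.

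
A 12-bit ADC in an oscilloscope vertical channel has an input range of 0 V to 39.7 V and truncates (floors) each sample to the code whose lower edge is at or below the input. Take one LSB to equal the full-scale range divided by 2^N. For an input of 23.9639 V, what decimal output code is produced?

2472

Full-scale range = 39.7 V. LSB = 39.7 V / 2^12 ≈ 9.692 mV.
V_in − V_min = 23.9639 − (0) = 23.9639 V.
Divide by LSB: 23.9639 × 4096/39.7 = 2472.4467.
Truncating gives code 2472.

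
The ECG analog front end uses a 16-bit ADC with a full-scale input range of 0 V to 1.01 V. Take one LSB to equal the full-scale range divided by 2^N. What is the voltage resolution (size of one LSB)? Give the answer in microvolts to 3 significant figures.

Span = 1.01 V.
There are 2^16 = 65536 steps.
LSB = 1.01 V ÷ 2^16 = 1.01/65536 V = 15.4 µV.

15.4 µV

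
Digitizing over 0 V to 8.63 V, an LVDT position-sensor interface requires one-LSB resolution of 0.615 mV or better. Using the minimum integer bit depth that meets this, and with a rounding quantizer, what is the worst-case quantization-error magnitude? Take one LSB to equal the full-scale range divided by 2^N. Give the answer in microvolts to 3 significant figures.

263 µV

Span = 8.63 V.
Required number of levels: 8.63/0.615 mV = 14033; smallest N with 2^N ≥ that is 14.
LSB = 8.63 V / 2^14 = 0.52673 mV.
|e|_max = LSB/2 = 263 µV.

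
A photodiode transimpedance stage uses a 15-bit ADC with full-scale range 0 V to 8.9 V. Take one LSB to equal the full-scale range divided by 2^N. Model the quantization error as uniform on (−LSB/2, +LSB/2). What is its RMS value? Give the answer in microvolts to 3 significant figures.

78.4 µV

V_FS = 8.9 V.
Step size = 8.9/32768 V = 271.61 µV.
V_rms = LSB/√12 = 271.61 µV / √12 = 78.4 µV.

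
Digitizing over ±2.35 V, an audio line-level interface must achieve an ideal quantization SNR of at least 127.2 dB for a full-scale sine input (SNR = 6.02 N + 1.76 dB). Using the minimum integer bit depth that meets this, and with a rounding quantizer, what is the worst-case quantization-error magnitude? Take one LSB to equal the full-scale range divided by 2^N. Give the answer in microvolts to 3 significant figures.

1.12 µV

Range = 2.35 − (-2.35) = 4.7 V.
Required N = ⌈(127.2 − 1.76)/6.02⌉ = ⌈20.837⌉ = 21.
Step size = 4.7/2097152 V = 2.2411 µV.
|e|_max = LSB/2 = 1.12 µV.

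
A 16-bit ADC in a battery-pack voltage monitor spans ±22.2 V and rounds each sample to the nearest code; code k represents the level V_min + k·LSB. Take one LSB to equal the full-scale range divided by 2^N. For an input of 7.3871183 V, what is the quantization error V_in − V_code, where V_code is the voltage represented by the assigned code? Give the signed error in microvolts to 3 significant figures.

Full-scale range = 22.2 V − (-22.2 V) = 44.4 V. LSB = 44.4 V / 2^16 ≈ 0.6775 mV.
(7.3871183 − (-22.2)) / LSB = 29.5871183 × 65536/44.4 = 43671.6528. Nearest integer: k = 43672.
Reconstructed level: -22.2 + 43672 × 44.4/65536 V = 7.3873535156 V.
Error = V_in − V_code = 7.3871183 − (7.3873535156) = −235 µV.

−235 µV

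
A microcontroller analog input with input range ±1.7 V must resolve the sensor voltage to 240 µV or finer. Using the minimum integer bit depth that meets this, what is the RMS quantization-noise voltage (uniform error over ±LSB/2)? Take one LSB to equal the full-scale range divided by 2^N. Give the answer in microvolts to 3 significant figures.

59.9 µV

Span: 1.7 V − (-1.7 V) = 3.4 V.
Need 2^N ≥ 3.4 V / 240 µV = 14170 → N_min = 14.
Step size = 3.4/16384 V = 207.52 µV.
σ_q = LSB/√12 = 207.52 µV/3.4641 = 59.9 µV.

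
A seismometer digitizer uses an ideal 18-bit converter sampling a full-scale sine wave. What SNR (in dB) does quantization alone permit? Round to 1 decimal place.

110.1 dB

Ideal quantization SNR: 6.02 × 18 + 1.76 dB = 110.1 dB.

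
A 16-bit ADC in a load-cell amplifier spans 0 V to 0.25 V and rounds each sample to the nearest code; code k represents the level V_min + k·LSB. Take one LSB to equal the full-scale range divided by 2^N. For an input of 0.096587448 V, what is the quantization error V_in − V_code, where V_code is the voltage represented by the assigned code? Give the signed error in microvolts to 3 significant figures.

−0.687 µV

Span = 0.25 V. LSB = 0.25 V / 2^16 ≈ 3.815 µV.
Position in LSBs: (0.096587448 − (0)) × 65536/0.25 = 25319.8200; rounding gives k = 25320.
V_code = V_min + k × range/2^16 = 0 + 25320 × 0.25/65536 = 0.096588134766 V.
Error = V_in − V_code = 0.096587448 − (0.096588134766) = −0.687 µV.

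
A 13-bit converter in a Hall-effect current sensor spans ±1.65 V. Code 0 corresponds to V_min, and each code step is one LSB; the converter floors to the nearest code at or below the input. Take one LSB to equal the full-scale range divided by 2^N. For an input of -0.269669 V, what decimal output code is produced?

3426

The full-scale span is 1.65 − (-1.65) = 3.3 V. LSB = 3.3 V / 2^13 ≈ 402.8 µV.
code = ⌊(V_in − V_min)/LSB⌋ = ⌊(V_in − V_min) × 2^13 / range⌋
     = ⌊(-0.269669 − (-1.65)) × 8192 / 3.3⌋ = ⌊1.380331 × 8192/3.3⌋
     = ⌊3426.567⌋ = 3426.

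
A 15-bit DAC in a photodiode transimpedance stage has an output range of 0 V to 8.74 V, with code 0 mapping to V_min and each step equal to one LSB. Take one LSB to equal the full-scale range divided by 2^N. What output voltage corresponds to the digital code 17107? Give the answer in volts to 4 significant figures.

V_FS = 8.74 V. LSB = 8.74 V / 2^15.
V_out = V_min + code × LSB = 0 V + 17107 × 8.74 V / 32768
      = 0 + 4.56284 = 4.56284 V.

4.563 V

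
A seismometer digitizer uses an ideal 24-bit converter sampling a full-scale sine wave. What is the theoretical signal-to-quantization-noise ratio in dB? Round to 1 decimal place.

146.2 dB

For an ideal N-bit converter with full-scale sine input, SNR = 6.02 N + 1.76 dB. SNR = 6.02 × 24 + 1.76 = 144.48 + 1.76 = 146.24 dB.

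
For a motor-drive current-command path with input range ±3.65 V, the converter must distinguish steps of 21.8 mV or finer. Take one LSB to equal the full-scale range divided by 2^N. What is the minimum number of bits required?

Full-scale range = 3.65 V − (-3.65 V) = 7.3 V.
Levels needed ≥ 7.3/21.8 mV = 334.9. 2^9 = 512 suffices, so N_min = 9.

9 bits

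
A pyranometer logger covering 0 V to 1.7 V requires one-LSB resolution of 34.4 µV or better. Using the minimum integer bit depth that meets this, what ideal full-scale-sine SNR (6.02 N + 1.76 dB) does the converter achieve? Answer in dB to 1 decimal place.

Full-scale range = 1.7 V.
Required number of levels: 1.7/34.4 µV = 49419; smallest N with 2^N ≥ that is 16.
SNR = 6.02 × 16 + 1.76 = 98.08 dB.

98.1 dB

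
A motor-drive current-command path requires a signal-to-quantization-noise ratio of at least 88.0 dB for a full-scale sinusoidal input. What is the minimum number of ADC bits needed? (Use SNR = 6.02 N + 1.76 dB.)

N ≥ (88.0 − 1.76)/6.02 = 14.326 → N_min = 15.

15 bits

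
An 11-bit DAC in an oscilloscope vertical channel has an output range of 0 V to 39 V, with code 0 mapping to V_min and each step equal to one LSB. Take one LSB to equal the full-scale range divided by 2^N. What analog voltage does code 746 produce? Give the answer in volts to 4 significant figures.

14.21 V

Full-scale range = 39 V. LSB = 39 V / 2^11.
Output = V_min + (746/2048) × range = 0 + 0.364258 × 39 V
      = 0 V + 14.2061 V = 14.2061 V.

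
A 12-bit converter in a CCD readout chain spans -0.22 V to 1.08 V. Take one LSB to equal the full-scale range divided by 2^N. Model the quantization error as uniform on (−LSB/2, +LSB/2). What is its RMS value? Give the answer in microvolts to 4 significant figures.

91.62 µV

Full-scale range = 1.08 V − (-0.22 V) = 1.3 V.
One LSB is 1.3 V / 4096 = 317.383 µV.
For a uniform distribution on [−LSB/2, +LSB/2], V_rms = LSB/√12 = 317.383 µV/3.4641 = 91.62 µV.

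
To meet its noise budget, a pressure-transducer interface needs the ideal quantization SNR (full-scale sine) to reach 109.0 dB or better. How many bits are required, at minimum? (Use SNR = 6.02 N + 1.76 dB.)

N ≥ (109.0 − 1.76)/6.02 = 17.814 → N_min = 18.

18 bits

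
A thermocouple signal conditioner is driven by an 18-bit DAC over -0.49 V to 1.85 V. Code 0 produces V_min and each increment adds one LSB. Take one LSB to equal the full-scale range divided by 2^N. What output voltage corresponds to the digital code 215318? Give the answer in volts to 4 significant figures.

1.432 V

Full-scale range = 1.85 V − (-0.49 V) = 2.34 V. LSB = 2.34 V / 2^18.
Output = V_min + (215318/262144) × range = -0.49 + 0.821373 × 2.34 V
      = -0.49 V + 1.92201 V = 1.43201 V.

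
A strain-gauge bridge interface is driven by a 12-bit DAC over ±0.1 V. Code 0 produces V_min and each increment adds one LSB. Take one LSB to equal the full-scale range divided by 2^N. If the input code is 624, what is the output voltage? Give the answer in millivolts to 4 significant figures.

Range = 0.1 − (-0.1) = 0.2 V. LSB = 0.2 V / 2^12.
V_out = V_min + code × LSB = -0.1 V + 624 × 0.2 V / 4096
      = -0.1 + 0.0304688 = -0.0695313 V.

-69.53 mV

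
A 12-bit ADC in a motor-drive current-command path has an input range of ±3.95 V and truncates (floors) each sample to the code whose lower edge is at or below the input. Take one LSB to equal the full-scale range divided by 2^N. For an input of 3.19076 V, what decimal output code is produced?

3702

Range = 3.95 − (-3.95) = 7.9 V. LSB = 7.9 V / 2^12 ≈ 1.929 mV.
(V_in − V_min) × 2^12/range = (3.19076 − (-3.95)) × 4096/7.9 = 3702.348.
Floor → code = 3702.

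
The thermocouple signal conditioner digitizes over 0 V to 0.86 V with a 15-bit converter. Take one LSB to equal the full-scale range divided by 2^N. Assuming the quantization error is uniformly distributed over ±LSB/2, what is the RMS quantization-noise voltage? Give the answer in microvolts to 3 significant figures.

7.58 µV

Full-scale range = 0.86 V.
One LSB is 0.86 V / 32768 = 26.245 µV.
For a uniform distribution on [−LSB/2, +LSB/2], V_rms = LSB/√12 = 26.245 µV/3.4641 = 7.58 µV.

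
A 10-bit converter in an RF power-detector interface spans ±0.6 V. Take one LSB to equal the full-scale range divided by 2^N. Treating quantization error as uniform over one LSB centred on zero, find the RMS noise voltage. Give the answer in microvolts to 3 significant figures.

338 µV

The full-scale span is 0.6 − (-0.6) = 1.2 V.
LSB = 1.2 V / 2^10 = 1.1719 mV.
σ_q = LSB/√12 = 1.1719 mV/3.4641 = 338 µV.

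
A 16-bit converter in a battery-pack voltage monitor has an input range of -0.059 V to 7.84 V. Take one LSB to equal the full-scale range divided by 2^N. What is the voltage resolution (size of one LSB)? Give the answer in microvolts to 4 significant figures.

120.5 µV

Span: 7.84 V − (-0.059 V) = 7.899 V.
2^16 = 65536 levels.
LSB = 7.899 V ÷ 2^16 = 7.899/65536 V = 120.5 µV.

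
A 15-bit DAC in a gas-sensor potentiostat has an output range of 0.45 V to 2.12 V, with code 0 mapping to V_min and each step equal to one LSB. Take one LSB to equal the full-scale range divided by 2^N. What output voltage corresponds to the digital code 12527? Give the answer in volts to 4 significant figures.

Full-scale range = 2.12 V − (0.45 V) = 1.67 V. LSB = 1.67 V / 2^15.
V_out = 0.45 + 12527 × (1.67/32768) V
      = 0.45 V + 0.638430 V = 1.08843 V.

1.088 V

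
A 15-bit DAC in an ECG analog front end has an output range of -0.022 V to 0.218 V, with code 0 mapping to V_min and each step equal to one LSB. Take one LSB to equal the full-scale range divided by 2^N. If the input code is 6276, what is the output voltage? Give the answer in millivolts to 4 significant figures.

23.97 mV

Full-scale range = 0.218 V − (-0.022 V) = 0.24 V. LSB = 0.24 V / 2^15.
Output = V_min + (6276/32768) × range = -0.022 + 0.191528 × 0.24 V
      = -0.022 + 0.0459668 = 0.0239668 V.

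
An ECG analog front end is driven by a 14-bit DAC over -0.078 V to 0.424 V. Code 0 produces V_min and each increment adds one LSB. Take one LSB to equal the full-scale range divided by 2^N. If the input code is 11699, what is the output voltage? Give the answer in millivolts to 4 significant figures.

Full-scale range = 0.424 V − (-0.078 V) = 0.502 V. LSB = 0.502 V / 2^14.
V_out = -0.078 + 11699 × (0.502/16384) V
      = -0.078 + 0.358453 = 0.280453 V.

280.5 mV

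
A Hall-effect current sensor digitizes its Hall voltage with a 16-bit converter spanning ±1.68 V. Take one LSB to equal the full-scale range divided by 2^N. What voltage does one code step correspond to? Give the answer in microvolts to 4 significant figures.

51.27 µV

Span: 1.68 V − (-1.68 V) = 3.36 V.
2^16 = 65536 levels.
LSB = 3.36 V / 2^16 = 51.27 µV.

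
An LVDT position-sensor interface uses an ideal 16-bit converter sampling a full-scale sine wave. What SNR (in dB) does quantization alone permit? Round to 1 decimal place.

SNR = 6.02·16 + 1.76 = 98.08 dB.

98.1 dB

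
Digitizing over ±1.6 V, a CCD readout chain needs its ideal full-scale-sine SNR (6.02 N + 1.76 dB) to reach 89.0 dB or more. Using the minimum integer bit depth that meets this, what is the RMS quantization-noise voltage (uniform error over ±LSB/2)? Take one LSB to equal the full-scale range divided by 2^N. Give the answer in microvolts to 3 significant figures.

Full-scale range = 1.6 V − (-1.6 V) = 3.2 V.
Required N = ⌈(89.0 − 1.76)/6.02⌉ = ⌈14.492⌉ = 15.
One LSB is 3.2 V / 32768 = 97.656 µV.
σ_q = LSB/√12 = 97.656 µV/3.4641 = 28.2 µV.

28.2 µV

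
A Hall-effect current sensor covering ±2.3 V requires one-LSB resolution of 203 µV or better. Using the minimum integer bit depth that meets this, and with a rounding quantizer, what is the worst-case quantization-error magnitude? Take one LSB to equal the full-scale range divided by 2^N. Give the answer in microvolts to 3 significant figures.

Range = 2.3 − (-2.3) = 4.6 V.
Required number of levels: 4.6/203 µV = 22660; smallest N with 2^N ≥ that is 15.
LSB = 4.6 V / 2^15 = 140.38 µV.
Max error for round-to-nearest is LSB/2 = 70.2 µV.

70.2 µV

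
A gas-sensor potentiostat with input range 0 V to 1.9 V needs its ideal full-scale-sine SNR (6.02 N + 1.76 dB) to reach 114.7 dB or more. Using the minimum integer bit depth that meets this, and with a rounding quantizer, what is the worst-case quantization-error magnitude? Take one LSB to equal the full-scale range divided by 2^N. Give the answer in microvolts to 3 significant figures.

Range is 1.9 V.
N ≥ (114.7 − 1.76)/6.02 = 18.761 → N_min = 19.
LSB = 1.9 V / 2^19 = 3.6240 µV.
|e|_max = LSB/2 = 1.81 µV.

1.81 µV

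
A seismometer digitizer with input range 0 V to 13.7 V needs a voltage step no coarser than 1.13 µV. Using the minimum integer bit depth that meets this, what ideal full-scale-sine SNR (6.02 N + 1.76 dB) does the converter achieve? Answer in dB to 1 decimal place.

Range is 13.7 V.
Need 2^N ≥ 13.7 V / 1.13 µV = 1.212e7 → N_min = 24.
6.02(24) + 1.76 = 146.24 dB.

146.2 dB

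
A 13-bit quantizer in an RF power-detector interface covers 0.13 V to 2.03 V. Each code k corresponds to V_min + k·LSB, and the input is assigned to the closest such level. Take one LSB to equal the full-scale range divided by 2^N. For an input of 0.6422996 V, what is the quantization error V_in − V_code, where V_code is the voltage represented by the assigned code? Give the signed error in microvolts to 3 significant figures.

Range = 2.03 − (0.13) = 1.9 V. LSB = 1.9 V / 2^13 ≈ 231.9 µV.
(0.6422996 − (0.13)) / LSB = 0.5122996 × 8192/1.9 = 2208.8202. Nearest integer: k = 2209.
V_code = V_min + k × range/2^13 = 0.13 + 2209 × 1.9/8192 = 0.6423413086 V.
V_in − V_code = 0.6422996 − (0.6423413086) = −41.7 µV.

−41.7 µV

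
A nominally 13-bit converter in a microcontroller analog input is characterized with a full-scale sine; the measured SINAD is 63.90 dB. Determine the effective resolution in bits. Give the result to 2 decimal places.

ENOB = (63.90 − 1.76)/6.02 = 10.3223 bits.

10.32 bits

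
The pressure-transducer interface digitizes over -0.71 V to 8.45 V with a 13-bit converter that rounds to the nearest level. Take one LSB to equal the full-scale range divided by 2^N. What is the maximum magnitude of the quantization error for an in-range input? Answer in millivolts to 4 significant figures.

0.5591 mV

Full-scale range = 8.45 V − (-0.71 V) = 9.16 V.
One LSB is 9.16 V / 8192 = 1.11816 mV.
|e|_max = LSB/2 = 0.5591 mV.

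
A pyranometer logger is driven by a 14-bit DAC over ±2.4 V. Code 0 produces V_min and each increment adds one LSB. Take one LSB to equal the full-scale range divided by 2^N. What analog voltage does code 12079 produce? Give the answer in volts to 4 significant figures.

1.139 V

The full-scale span is 2.4 − (-2.4) = 4.8 V. LSB = 4.8 V / 2^14.
V_out = V_min + code × LSB = -2.4 V + 12079 × 4.8 V / 16384
      = -2.4 + 3.53877 = 1.13877 V.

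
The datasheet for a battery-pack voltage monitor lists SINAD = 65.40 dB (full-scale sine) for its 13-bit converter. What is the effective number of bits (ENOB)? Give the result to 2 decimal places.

(65.40 − 1.76) / 6.02 = 63.64/6.02 = 10.5714 effective bits.

10.57 bits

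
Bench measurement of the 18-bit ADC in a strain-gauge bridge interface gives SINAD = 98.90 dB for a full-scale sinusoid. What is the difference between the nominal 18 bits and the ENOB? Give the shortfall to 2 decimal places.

ENOB = (SINAD − 1.76)/6.02 = (98.90 − 1.76)/6.02 = 16.1362 bits.
Lost resolution: 18 − 16.1362 = 1.8638 bits.

1.86 bits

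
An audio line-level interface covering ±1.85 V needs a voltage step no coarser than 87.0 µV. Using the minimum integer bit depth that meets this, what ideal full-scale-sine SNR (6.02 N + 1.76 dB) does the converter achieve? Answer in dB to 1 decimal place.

98.1 dB

Range = 1.85 − (-1.85) = 3.7 V.
Required number of levels: 3.7/87.0 µV = 42529; smallest N with 2^N ≥ that is 16.
SNR = 6.02 × 16 + 1.76 = 98.08 dB.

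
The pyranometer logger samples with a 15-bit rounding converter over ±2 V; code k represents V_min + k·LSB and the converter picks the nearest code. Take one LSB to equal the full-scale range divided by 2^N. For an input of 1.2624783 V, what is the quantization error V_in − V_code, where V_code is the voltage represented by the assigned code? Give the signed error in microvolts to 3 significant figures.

Span: 2 V − (-2 V) = 4 V. LSB = 4 V / 2^15 ≈ 122.1 µV.
(1.2624783 − (-2)) / LSB = 3.2624783 × 32768/4 = 26726.2222. Nearest integer: k = 26726.
Reconstructed level: -2 + 26726 × 4/32768 V = 1.2624511719 V.
e = 1.2624783 − (1.2624511719) = +27.1 µV.

+27.1 µV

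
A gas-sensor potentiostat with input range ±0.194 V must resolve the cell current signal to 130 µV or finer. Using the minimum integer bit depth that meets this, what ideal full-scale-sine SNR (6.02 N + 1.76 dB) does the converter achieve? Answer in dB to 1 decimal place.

74.0 dB

Span: 0.194 V − (-0.194 V) = 0.388 V.
Levels needed ≥ 0.388/130 µV = 2985. 2^12 = 4096 suffices, so N_min = 12.
6.02(12) + 1.76 = 74.00 dB.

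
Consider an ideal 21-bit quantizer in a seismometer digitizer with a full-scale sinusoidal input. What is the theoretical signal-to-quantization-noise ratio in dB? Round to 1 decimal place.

128.2 dB

Ideal quantization SNR: 6.02 × 21 + 1.76 dB = 128.2 dB.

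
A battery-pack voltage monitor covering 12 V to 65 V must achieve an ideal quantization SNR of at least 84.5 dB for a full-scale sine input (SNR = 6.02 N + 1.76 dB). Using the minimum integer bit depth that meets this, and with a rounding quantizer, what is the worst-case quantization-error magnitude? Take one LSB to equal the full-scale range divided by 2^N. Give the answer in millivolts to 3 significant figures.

Full-scale range = 65 V − (12 V) = 53 V.
6.02 N + 1.76 ≥ 84.5 gives N ≥ 13.744, so the minimum integer is 14.
One LSB is 53 V / 16384 = 3.2349 mV.
|e|_max = LSB/2 = 1.62 mV.

1.62 mV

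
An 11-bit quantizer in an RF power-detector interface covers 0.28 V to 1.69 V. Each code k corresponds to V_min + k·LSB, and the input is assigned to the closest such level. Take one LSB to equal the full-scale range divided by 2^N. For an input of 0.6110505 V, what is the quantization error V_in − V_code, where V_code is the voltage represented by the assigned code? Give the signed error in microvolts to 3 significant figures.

The full-scale span is 1.69 − (0.28) = 1.41 V. LSB = 1.41 V / 2^11 ≈ 0.6885 mV.
(0.6110505 − (0.28)) / LSB = 0.3310505 × 2048/1.41 = 480.8450. Nearest integer: k = 481.
V_code = V_min + k × range/2^11 = 0.28 + 481 × 1.41/2048 = 0.6111572266 V.
e = 0.6110505 − (0.6111572266) = −107 µV.

−107 µV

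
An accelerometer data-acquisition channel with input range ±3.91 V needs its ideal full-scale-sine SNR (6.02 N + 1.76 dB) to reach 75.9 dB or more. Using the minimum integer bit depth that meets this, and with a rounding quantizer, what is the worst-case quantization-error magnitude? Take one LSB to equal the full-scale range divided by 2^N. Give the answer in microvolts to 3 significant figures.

Full-scale range = 3.91 V − (-3.91 V) = 7.82 V.
Solving 6.02 N ≥ 75.9 − 1.76: N ≥ 12.316. Round up → N = 13.
LSB = 7.82 V ÷ 2^13 = 7.82/8192 V = 0.95459 mV.
Half an LSB is 477 µV.

477 µV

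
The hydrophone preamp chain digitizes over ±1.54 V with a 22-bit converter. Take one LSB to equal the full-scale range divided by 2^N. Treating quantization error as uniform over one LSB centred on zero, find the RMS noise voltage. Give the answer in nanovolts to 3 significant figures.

The full-scale span is 1.54 − (-1.54) = 3.08 V.
LSB = 3.08 V ÷ 2^22 = 3.08/4194304 V = 0.73433 µV.
V_rms = LSB/√12 = 0.73433 µV / √12 = 212 nV.

212 nV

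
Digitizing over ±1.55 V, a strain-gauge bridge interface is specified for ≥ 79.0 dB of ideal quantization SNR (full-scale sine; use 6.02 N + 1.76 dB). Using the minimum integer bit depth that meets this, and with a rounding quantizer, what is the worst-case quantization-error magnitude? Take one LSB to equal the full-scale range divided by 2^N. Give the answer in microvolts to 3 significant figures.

Range = 1.55 − (-1.55) = 3.1 V.
Solving 6.02 N ≥ 79.0 − 1.76: N ≥ 12.831. Round up → N = 13.
LSB = 3.1 V / 2^13 = 378.42 µV.
|e|_max = LSB/2 = 189 µV.

189 µV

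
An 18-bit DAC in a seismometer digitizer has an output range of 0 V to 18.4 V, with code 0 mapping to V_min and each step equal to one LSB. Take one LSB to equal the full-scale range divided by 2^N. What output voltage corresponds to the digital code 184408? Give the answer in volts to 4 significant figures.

12.94 V

Range is 18.4 V. LSB = 18.4 V / 2^18.
V_out = 0 + 184408 × (18.4/262144) V
      = 0 + 12.9437 = 12.9437 V.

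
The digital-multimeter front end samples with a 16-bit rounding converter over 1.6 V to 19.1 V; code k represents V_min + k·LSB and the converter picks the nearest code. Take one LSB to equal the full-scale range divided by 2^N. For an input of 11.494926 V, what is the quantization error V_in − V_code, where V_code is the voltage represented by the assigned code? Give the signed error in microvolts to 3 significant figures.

−93.5 µV

Full-scale range = 19.1 V − (1.6 V) = 17.5 V. LSB = 17.5 V / 2^16 ≈ 267.0 µV.
(11.494926 − (1.6)) / LSB = 9.894926 × 65536/17.5 = 37055.6497. Nearest integer: k = 37056.
Reconstructed level: 1.6 + 37056 × 17.5/65536 V = 11.495019531 V.
e = 11.494926 − (11.495019531) = −93.5 µV.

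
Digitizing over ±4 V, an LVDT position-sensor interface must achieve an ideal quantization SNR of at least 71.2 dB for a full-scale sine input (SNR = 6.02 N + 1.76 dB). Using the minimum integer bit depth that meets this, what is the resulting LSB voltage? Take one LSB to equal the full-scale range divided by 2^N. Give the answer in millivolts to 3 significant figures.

1.95 mV

Full-scale range = 4 V − (-4 V) = 8 V.
N ≥ (71.2 − 1.76)/6.02 = 11.535 → N_min = 12.
LSB = 8 V / 2^12 = 1.95 mV.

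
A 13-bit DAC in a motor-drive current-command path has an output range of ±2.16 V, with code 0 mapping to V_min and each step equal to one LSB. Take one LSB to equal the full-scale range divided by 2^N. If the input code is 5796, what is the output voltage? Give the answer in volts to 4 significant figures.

0.8965 V

The full-scale span is 2.16 − (-2.16) = 4.32 V. LSB = 4.32 V / 2^13.
V_out = V_min + code × LSB = -2.16 V + 5796 × 4.32 V / 8192
      = -2.16 + 3.05648 = 0.896484 V.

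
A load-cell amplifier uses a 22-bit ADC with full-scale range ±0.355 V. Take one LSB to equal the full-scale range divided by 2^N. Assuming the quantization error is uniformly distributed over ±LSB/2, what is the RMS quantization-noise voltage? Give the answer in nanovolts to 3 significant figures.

The full-scale span is 0.355 − (-0.355) = 0.71 V.
LSB = 0.71 V / 2^22 = 169.28 nV.
For a uniform distribution on [−LSB/2, +LSB/2], V_rms = LSB/√12 = 169.28 nV/3.4641 = 48.9 nV.

48.9 nV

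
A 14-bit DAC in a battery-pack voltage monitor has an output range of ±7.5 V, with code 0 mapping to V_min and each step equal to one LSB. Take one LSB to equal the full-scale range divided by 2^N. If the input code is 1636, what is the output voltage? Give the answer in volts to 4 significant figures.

Range = 7.5 − (-7.5) = 15 V. LSB = 15 V / 2^14.
V_out = -7.5 + 1636 × (15/16384) V
      = -7.5 V + 1.49780 V = -6.00220 V.

-6.002 V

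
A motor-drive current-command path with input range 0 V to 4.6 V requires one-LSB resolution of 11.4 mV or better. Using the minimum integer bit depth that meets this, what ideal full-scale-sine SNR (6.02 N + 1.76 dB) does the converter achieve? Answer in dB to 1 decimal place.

55.9 dB

Full-scale range = 4.6 V.
Need 2^N ≥ 4.6 V / 11.4 mV = 403.5 → N_min = 9.
6.02(9) + 1.76 = 55.94 dB.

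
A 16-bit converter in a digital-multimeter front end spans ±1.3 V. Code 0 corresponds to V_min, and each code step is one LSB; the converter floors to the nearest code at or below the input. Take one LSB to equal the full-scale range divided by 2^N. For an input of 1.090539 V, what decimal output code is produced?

Span: 1.3 V − (-1.3 V) = 2.6 V. LSB = 2.6 V / 2^16 ≈ 39.67 µV.
(V_in − V_min) × 2^16/range = (1.090539 − (-1.3)) × 65536/2.6 = 60256.294.
Floor → code = 60256.

60256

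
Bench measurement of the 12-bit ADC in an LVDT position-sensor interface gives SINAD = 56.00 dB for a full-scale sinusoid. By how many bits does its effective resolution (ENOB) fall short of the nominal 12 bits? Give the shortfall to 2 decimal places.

2.99 bits

Effective bits = (56.00 − 1.76)/6.02 = 9.0100.
Lost resolution: 12 − 9.0100 = 2.9900 bits.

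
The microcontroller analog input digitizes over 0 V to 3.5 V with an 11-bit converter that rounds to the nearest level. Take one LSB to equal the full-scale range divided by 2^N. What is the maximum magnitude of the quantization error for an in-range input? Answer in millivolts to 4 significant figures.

0.8545 mV

V_FS = 3.5 V.
Step size = 3.5/2048 V = 1.70898 mV.
A rounding quantizer has |error| ≤ LSB/2 = 0.8545 mV.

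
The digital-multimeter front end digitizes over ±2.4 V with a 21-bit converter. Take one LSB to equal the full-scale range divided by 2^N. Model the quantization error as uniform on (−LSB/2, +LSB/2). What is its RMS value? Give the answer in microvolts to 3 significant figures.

0.661 µV

The full-scale span is 2.4 − (-2.4) = 4.8 V.
LSB = 4.8 V ÷ 2^21 = 4.8/2097152 V = 2.2888 µV.
σ_q = LSB/√12 = 2.2888 µV/3.4641 = 0.661 µV.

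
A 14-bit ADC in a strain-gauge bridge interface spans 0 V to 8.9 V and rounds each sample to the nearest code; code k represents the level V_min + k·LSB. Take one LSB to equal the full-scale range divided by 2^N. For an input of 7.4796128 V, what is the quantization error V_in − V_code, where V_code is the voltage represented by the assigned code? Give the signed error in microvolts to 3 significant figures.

Range is 8.9 V. LSB = 8.9 V / 2^14 ≈ 0.5432 mV.
Position in LSBs: (7.4796128 − (0)) × 16384/8.9 = 13769.2108; rounding gives k = 13769.
Reconstructed level: 0 + 13769 × 8.9/16384 V = 7.4794982910 V.
V_in − V_code = 7.4796128 − (7.4794982910) = +115 µV.

+115 µV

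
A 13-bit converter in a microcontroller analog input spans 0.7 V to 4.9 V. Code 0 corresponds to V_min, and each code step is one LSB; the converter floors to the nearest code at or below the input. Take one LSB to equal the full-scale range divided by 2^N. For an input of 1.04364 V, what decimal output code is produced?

Full-scale range = 4.9 V − (0.7 V) = 4.2 V. LSB = 4.2 V / 2^13 ≈ 0.5127 mV.
(V_in − V_min) × 2^13/range = (1.04364 − (0.7)) × 8192/4.2 = 670.262.
Floor → code = 670.

670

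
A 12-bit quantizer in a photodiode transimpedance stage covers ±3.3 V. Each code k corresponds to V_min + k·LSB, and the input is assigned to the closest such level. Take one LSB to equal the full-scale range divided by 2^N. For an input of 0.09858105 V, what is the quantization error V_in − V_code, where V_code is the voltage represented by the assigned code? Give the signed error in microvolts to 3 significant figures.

The full-scale span is 3.3 − (-3.3) = 6.6 V. LSB = 6.6 V / 2^12 ≈ 1.611 mV.
(V_in − V_min)/LSB = (0.09858105 − (-3.3)) × 4096/6.6 = 2109.1800 → nearest code k = 2109.
V_code = V_min + k × range/2^12 = -3.3 + 2109 × 6.6/4096 = 0.09829101563 V.
Error = V_in − V_code = 0.09858105 − (0.09829101563) = +290 µV.

+290 µV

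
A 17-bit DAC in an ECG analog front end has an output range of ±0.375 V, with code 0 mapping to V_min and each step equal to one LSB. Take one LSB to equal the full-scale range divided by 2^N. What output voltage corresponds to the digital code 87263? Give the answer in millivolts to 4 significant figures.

124.3 mV

Range = 0.375 − (-0.375) = 0.75 V. LSB = 0.75 V / 2^17.
V_out = V_min + code × LSB = -0.375 V + 87263 × 0.75 V / 131072
      = -0.375 + 0.499323 = 0.124323 V.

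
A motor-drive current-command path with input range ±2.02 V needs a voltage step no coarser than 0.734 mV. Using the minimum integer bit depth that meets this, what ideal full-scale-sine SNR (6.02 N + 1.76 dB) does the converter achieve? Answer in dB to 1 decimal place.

80.0 dB

The full-scale span is 2.02 − (-2.02) = 4.04 V.
Need 2^N ≥ 4.04 V / 0.734 mV = 5504 → N_min = 13.
6.02(13) + 1.76 = 80.02 dB.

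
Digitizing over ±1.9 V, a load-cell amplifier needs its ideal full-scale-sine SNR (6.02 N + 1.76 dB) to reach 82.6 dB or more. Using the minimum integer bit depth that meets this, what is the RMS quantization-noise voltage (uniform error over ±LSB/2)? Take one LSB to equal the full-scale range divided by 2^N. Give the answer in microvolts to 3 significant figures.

67.0 µV

Span: 1.9 V − (-1.9 V) = 3.8 V.
6.02 N + 1.76 ≥ 82.6 gives N ≥ 13.429, so the minimum integer is 14.
Step size = 3.8/16384 V = 231.93 µV.
RMS noise = LSB/√12 = 67.0 µV.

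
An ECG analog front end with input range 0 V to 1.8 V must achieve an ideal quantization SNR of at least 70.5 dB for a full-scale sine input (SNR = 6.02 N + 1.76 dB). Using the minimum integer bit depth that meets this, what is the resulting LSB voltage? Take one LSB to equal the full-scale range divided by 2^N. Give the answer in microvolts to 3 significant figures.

Full-scale range = 1.8 V.
Solving 6.02 N ≥ 70.5 − 1.76: N ≥ 11.419. Round up → N = 12.
One LSB is 1.8 V / 4096 = 439 µV.

439 µV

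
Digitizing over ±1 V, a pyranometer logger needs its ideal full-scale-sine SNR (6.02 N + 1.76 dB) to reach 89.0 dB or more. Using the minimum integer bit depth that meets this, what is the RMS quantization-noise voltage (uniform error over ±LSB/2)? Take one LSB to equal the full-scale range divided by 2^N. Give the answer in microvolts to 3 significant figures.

17.6 µV

The full-scale span is 1 − (-1) = 2 V.
6.02 N + 1.76 ≥ 89.0 gives N ≥ 14.492, so the minimum integer is 15.
Step size = 2/32768 V = 61.035 µV.
σ_q = LSB/√12 = 61.035 µV/3.4641 = 17.6 µV.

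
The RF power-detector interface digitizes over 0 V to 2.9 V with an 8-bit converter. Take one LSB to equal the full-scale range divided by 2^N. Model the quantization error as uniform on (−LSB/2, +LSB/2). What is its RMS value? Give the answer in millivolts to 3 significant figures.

Range is 2.9 V.
One LSB is 2.9 V / 256 = 11.328 mV.
V_rms = LSB/√12 = 11.328 mV / √12 = 3.27 mV.

3.27 mV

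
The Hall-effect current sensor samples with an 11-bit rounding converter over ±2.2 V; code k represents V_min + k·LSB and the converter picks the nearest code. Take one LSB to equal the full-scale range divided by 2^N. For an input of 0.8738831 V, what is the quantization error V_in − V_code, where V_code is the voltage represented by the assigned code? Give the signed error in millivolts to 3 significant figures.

−0.531 mV

Full-scale range = 2.2 V − (-2.2 V) = 4.4 V. LSB = 4.4 V / 2^11 ≈ 2.148 mV.
(0.8738831 − (-2.2)) / LSB = 3.0738831 × 2048/4.4 = 1430.7529. Nearest integer: k = 1431.
V_code = -2.2 + (1431/2048) × 4.4 = 0.8744140625 V.
Error = V_in − V_code = 0.8738831 − (0.8744140625) = −0.531 mV.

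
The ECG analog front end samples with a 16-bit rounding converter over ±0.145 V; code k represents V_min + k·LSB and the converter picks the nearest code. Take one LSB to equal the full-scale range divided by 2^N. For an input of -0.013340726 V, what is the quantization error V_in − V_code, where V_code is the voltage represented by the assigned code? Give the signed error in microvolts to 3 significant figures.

+0.796 µV

Span: 0.145 V − (-0.145 V) = 0.29 V. LSB = 0.29 V / 2^16 ≈ 4.425 µV.
(V_in − V_min)/LSB = (-0.013340726 − (-0.145)) × 65536/0.29 = 29753.1799 → nearest code k = 29753.
V_code = V_min + k × range/2^16 = -0.145 + 29753 × 0.29/65536 = -0.013341522217 V.
Error = V_in − V_code = -0.013340726 − (-0.013341522217) = +0.796 µV.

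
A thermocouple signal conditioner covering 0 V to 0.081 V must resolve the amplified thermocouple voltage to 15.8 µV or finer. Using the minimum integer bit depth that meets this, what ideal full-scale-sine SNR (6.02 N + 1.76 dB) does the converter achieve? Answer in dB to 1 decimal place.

80.0 dB

V_FS = 0.081 V.
Required number of levels: 0.081/15.8 µV = 5126.6; smallest N with 2^N ≥ that is 13.
SNR = 6.02 × 13 + 1.76 = 80.02 dB.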